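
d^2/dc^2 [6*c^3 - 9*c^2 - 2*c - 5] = 36*c - 18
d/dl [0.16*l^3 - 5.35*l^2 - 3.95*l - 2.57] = 0.48*l^2 - 10.7*l - 3.95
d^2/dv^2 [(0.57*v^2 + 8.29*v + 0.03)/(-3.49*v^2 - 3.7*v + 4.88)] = (-187.225238*v^3 - 60.4391220000001*v^2 - 849.456228*v - 328.360168)/(42.508549*v^6 + 135.19911*v^5 - 34.982364*v^4 - 327.43964*v^3 + 48.9151679999999*v^2 + 264.33984*v - 116.214272)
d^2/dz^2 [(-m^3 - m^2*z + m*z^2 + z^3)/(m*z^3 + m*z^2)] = 2*(-6*m^3*z^2 - 8*m^3*z - 3*m^3 - 3*m^2*z^3 - 3*m^2*z^2 - m^2*z + m*z^4 - z^4)/(m*z^4*(z^3 + 3*z^2 + 3*z + 1))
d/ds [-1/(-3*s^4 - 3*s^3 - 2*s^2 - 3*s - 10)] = (-12*s^3 - 9*s^2 - 4*s - 3)/(3*s^4 + 3*s^3 + 2*s^2 + 3*s + 10)^2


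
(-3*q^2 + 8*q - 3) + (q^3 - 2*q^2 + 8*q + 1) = q^3 - 5*q^2 + 16*q - 2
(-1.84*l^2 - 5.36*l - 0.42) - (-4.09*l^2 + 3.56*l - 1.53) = 2.25*l^2 - 8.92*l + 1.11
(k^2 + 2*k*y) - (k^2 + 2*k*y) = 0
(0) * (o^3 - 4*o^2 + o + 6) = 0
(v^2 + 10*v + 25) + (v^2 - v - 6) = 2*v^2 + 9*v + 19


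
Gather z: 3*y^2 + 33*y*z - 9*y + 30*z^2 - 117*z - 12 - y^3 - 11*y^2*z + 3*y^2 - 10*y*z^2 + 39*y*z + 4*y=-y^3 + 6*y^2 - 5*y + z^2*(30 - 10*y) + z*(-11*y^2 + 72*y - 117) - 12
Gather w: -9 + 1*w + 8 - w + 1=0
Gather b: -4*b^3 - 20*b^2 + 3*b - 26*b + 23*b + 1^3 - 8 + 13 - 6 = -4*b^3 - 20*b^2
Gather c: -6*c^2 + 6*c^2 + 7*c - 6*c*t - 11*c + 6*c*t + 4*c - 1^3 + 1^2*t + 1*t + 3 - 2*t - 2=0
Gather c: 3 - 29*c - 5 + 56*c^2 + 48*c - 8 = 56*c^2 + 19*c - 10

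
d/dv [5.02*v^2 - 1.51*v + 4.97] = 10.04*v - 1.51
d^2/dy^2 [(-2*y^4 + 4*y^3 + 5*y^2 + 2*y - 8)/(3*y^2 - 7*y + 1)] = 2*(-18*y^6 + 126*y^5 - 312*y^4 + 419*y^3 - 357*y^2 + 498*y - 349)/(27*y^6 - 189*y^5 + 468*y^4 - 469*y^3 + 156*y^2 - 21*y + 1)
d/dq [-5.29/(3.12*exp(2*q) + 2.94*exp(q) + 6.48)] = (33.0096*exp(q) + 15.5526)*exp(q)/(3.12*exp(2*q) + 2.94*exp(q) + 6.48)^2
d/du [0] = 0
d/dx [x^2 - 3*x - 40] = 2*x - 3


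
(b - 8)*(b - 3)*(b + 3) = b^3 - 8*b^2 - 9*b + 72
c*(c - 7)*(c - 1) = c^3 - 8*c^2 + 7*c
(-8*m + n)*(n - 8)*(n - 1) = -8*m*n^2 + 72*m*n - 64*m + n^3 - 9*n^2 + 8*n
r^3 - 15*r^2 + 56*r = r*(r - 8)*(r - 7)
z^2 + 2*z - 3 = (z - 1)*(z + 3)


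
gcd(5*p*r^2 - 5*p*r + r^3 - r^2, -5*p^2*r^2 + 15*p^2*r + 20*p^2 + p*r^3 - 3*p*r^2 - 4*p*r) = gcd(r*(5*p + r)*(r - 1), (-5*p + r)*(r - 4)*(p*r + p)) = 1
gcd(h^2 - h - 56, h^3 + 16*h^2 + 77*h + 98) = h + 7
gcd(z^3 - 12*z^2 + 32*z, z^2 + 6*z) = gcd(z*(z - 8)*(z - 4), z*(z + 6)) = z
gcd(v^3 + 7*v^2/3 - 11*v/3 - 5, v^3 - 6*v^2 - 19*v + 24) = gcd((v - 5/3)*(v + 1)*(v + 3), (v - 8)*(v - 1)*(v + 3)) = v + 3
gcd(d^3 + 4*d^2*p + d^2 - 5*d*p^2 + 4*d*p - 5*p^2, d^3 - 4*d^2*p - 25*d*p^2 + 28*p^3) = -d + p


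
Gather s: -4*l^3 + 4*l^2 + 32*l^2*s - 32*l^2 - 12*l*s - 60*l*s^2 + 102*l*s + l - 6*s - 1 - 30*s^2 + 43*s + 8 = -4*l^3 - 28*l^2 + l + s^2*(-60*l - 30) + s*(32*l^2 + 90*l + 37) + 7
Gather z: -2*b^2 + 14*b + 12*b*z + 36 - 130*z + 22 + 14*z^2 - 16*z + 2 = -2*b^2 + 14*b + 14*z^2 + z*(12*b - 146) + 60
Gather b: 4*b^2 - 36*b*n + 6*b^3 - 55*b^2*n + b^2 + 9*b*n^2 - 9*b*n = 6*b^3 + b^2*(5 - 55*n) + b*(9*n^2 - 45*n)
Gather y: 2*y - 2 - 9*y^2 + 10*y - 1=-9*y^2 + 12*y - 3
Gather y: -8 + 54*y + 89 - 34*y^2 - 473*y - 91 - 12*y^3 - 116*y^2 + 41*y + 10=-12*y^3 - 150*y^2 - 378*y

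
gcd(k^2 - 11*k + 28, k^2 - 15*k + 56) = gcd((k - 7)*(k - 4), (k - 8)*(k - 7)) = k - 7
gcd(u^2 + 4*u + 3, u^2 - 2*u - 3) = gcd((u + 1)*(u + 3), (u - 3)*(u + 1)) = u + 1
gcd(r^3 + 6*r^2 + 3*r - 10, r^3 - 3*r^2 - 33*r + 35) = r^2 + 4*r - 5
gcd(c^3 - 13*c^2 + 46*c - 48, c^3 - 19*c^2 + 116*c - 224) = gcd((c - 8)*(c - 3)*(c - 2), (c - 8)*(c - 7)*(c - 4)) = c - 8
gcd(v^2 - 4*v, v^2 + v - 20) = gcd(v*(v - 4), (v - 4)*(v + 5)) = v - 4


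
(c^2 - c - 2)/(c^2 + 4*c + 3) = (c - 2)/(c + 3)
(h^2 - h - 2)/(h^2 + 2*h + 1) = (h - 2)/(h + 1)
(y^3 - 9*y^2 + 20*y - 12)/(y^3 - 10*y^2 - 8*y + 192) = (y^2 - 3*y + 2)/(y^2 - 4*y - 32)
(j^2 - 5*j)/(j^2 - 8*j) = (j - 5)/(j - 8)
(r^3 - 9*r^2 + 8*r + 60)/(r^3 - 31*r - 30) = (r^2 - 3*r - 10)/(r^2 + 6*r + 5)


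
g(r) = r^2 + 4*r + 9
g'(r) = 2*r + 4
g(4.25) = 44.06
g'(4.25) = 12.50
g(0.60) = 11.76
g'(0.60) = 5.20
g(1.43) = 16.76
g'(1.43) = 6.86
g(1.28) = 15.76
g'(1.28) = 6.56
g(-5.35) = 16.22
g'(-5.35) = -6.70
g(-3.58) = 7.50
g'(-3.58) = -3.16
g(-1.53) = 5.22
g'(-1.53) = 0.94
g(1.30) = 15.89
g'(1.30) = 6.60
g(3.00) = 30.00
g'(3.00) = 10.00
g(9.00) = 126.00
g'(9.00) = 22.00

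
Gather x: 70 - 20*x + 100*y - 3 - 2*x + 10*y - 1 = -22*x + 110*y + 66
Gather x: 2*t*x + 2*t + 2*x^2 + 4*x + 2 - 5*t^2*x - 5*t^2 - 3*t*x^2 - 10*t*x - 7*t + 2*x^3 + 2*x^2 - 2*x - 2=-5*t^2 - 5*t + 2*x^3 + x^2*(4 - 3*t) + x*(-5*t^2 - 8*t + 2)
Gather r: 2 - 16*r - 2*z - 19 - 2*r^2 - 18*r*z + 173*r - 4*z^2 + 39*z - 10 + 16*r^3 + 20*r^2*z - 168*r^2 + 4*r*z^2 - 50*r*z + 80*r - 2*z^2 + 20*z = 16*r^3 + r^2*(20*z - 170) + r*(4*z^2 - 68*z + 237) - 6*z^2 + 57*z - 27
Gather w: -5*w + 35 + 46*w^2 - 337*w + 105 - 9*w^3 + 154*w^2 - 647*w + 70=-9*w^3 + 200*w^2 - 989*w + 210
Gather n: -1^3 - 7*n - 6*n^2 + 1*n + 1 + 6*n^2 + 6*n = 0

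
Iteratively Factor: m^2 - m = (m - 1)*(m)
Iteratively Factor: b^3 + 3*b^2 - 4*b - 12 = (b - 2)*(b^2 + 5*b + 6) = (b - 2)*(b + 2)*(b + 3)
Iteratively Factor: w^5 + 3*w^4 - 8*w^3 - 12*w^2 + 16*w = (w - 1)*(w^4 + 4*w^3 - 4*w^2 - 16*w) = (w - 1)*(w + 2)*(w^3 + 2*w^2 - 8*w) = (w - 1)*(w + 2)*(w + 4)*(w^2 - 2*w) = (w - 2)*(w - 1)*(w + 2)*(w + 4)*(w)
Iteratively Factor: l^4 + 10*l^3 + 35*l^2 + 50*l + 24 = (l + 3)*(l^3 + 7*l^2 + 14*l + 8) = (l + 2)*(l + 3)*(l^2 + 5*l + 4) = (l + 1)*(l + 2)*(l + 3)*(l + 4)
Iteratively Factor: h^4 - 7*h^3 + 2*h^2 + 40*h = (h - 5)*(h^3 - 2*h^2 - 8*h) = h*(h - 5)*(h^2 - 2*h - 8) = h*(h - 5)*(h - 4)*(h + 2)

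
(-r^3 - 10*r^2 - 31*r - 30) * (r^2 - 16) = -r^5 - 10*r^4 - 15*r^3 + 130*r^2 + 496*r + 480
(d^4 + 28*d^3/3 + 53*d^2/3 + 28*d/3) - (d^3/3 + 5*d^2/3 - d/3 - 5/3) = d^4 + 9*d^3 + 16*d^2 + 29*d/3 + 5/3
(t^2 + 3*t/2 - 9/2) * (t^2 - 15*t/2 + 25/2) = t^4 - 6*t^3 - 13*t^2/4 + 105*t/2 - 225/4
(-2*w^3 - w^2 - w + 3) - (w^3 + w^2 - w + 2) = -3*w^3 - 2*w^2 + 1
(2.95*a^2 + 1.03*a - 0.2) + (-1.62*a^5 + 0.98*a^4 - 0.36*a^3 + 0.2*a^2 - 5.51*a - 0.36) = -1.62*a^5 + 0.98*a^4 - 0.36*a^3 + 3.15*a^2 - 4.48*a - 0.56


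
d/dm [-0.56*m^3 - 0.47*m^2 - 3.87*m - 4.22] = -1.68*m^2 - 0.94*m - 3.87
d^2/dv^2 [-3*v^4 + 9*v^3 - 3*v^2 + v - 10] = -36*v^2 + 54*v - 6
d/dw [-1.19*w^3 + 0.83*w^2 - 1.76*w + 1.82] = -3.57*w^2 + 1.66*w - 1.76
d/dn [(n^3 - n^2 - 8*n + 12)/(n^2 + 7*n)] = (n^4 + 14*n^3 + n^2 - 24*n - 84)/(n^2*(n^2 + 14*n + 49))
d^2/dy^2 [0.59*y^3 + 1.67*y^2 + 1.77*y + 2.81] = 3.54*y + 3.34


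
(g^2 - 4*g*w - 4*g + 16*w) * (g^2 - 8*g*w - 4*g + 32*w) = g^4 - 12*g^3*w - 8*g^3 + 32*g^2*w^2 + 96*g^2*w + 16*g^2 - 256*g*w^2 - 192*g*w + 512*w^2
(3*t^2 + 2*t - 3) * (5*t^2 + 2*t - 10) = 15*t^4 + 16*t^3 - 41*t^2 - 26*t + 30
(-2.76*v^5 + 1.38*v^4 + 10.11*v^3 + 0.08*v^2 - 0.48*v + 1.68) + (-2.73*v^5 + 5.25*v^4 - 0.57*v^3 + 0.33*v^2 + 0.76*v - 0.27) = -5.49*v^5 + 6.63*v^4 + 9.54*v^3 + 0.41*v^2 + 0.28*v + 1.41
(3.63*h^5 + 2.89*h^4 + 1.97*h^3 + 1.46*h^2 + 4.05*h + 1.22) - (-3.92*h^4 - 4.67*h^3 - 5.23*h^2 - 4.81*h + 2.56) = 3.63*h^5 + 6.81*h^4 + 6.64*h^3 + 6.69*h^2 + 8.86*h - 1.34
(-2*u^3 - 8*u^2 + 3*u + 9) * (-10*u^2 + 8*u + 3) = 20*u^5 + 64*u^4 - 100*u^3 - 90*u^2 + 81*u + 27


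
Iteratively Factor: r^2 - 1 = (r + 1)*(r - 1)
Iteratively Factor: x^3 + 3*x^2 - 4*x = (x)*(x^2 + 3*x - 4) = x*(x - 1)*(x + 4)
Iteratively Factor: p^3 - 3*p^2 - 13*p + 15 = (p - 5)*(p^2 + 2*p - 3) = (p - 5)*(p + 3)*(p - 1)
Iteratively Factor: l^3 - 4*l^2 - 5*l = (l - 5)*(l^2 + l) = l*(l - 5)*(l + 1)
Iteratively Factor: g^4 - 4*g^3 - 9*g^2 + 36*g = (g + 3)*(g^3 - 7*g^2 + 12*g) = (g - 3)*(g + 3)*(g^2 - 4*g) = g*(g - 3)*(g + 3)*(g - 4)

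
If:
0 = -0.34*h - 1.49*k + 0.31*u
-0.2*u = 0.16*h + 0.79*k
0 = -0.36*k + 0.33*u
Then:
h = 0.00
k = 0.00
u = 0.00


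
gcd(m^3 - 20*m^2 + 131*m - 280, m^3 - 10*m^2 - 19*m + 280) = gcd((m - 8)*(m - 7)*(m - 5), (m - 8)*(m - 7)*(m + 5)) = m^2 - 15*m + 56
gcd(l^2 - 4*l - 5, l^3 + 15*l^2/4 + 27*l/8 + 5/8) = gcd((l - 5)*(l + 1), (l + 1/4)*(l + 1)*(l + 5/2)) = l + 1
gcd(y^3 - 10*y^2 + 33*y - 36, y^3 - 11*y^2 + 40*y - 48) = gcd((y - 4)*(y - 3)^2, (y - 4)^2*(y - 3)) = y^2 - 7*y + 12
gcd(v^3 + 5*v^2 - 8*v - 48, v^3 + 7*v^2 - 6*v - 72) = v^2 + v - 12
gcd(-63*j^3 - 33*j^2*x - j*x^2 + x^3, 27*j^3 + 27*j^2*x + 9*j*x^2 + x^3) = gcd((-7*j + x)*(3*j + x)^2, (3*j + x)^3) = 9*j^2 + 6*j*x + x^2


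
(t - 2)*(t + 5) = t^2 + 3*t - 10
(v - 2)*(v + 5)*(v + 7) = v^3 + 10*v^2 + 11*v - 70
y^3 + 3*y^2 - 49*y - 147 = (y - 7)*(y + 3)*(y + 7)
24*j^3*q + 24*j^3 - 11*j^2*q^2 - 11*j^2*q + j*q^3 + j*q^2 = (-8*j + q)*(-3*j + q)*(j*q + j)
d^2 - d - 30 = (d - 6)*(d + 5)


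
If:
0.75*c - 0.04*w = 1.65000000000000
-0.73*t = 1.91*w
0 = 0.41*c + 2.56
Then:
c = -6.24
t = 414.24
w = -158.32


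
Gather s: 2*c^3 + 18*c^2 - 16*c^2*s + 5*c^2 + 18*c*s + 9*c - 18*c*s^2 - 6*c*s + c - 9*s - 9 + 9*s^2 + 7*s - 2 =2*c^3 + 23*c^2 + 10*c + s^2*(9 - 18*c) + s*(-16*c^2 + 12*c - 2) - 11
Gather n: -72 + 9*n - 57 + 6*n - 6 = 15*n - 135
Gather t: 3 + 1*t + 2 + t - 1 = 2*t + 4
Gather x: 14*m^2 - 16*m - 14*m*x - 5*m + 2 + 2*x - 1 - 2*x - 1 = 14*m^2 - 14*m*x - 21*m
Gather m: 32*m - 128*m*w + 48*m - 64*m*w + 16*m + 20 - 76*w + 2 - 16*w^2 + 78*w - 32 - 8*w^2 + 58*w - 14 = m*(96 - 192*w) - 24*w^2 + 60*w - 24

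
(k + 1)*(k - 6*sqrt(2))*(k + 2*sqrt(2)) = k^3 - 4*sqrt(2)*k^2 + k^2 - 24*k - 4*sqrt(2)*k - 24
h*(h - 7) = h^2 - 7*h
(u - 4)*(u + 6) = u^2 + 2*u - 24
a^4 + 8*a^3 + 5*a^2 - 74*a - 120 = (a - 3)*(a + 2)*(a + 4)*(a + 5)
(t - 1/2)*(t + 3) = t^2 + 5*t/2 - 3/2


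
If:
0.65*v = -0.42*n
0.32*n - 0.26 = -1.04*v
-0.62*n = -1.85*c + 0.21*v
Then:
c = -0.19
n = -0.74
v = 0.48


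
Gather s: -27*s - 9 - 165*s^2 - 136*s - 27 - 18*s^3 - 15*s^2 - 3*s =-18*s^3 - 180*s^2 - 166*s - 36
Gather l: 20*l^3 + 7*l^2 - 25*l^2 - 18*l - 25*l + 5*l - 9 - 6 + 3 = 20*l^3 - 18*l^2 - 38*l - 12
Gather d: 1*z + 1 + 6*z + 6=7*z + 7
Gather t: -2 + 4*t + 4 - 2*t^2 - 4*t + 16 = 18 - 2*t^2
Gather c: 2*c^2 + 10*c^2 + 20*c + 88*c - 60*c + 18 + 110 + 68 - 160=12*c^2 + 48*c + 36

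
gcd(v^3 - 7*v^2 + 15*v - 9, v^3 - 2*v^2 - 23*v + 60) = v - 3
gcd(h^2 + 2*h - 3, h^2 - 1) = h - 1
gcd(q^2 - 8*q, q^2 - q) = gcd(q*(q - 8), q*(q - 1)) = q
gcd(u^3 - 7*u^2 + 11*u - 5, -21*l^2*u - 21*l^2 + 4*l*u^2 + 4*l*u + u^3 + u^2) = 1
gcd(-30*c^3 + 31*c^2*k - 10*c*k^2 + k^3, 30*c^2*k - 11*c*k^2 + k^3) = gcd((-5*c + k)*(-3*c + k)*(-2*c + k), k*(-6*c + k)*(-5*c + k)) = 5*c - k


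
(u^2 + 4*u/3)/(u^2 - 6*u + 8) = u*(3*u + 4)/(3*(u^2 - 6*u + 8))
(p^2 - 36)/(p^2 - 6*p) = (p + 6)/p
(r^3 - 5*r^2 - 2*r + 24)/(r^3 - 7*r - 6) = (r - 4)/(r + 1)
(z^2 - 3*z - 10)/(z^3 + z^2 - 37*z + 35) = (z + 2)/(z^2 + 6*z - 7)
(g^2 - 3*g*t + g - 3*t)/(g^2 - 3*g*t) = (g + 1)/g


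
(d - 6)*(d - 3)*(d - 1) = d^3 - 10*d^2 + 27*d - 18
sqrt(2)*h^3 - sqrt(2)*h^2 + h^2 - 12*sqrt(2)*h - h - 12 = (h - 4)*(h + 3)*(sqrt(2)*h + 1)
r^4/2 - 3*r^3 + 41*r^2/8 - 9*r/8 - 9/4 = (r/2 + 1/4)*(r - 3)*(r - 2)*(r - 3/2)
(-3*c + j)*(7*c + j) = -21*c^2 + 4*c*j + j^2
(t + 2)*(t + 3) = t^2 + 5*t + 6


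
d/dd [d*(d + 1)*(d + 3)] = 3*d^2 + 8*d + 3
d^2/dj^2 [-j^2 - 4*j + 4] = -2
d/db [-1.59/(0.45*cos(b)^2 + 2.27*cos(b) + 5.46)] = -(1.431*cos(b) + 3.6093)*sin(b)/(0.45*cos(b)^2 + 2.27*cos(b) + 5.46)^2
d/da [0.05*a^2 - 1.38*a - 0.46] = 0.1*a - 1.38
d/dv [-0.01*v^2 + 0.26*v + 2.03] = 0.26 - 0.02*v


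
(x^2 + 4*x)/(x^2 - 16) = x/(x - 4)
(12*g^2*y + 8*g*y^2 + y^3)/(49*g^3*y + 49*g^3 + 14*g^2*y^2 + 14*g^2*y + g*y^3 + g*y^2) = y*(12*g^2 + 8*g*y + y^2)/(g*(49*g^2*y + 49*g^2 + 14*g*y^2 + 14*g*y + y^3 + y^2))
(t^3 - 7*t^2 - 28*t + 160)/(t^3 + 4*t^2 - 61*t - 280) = (t - 4)/(t + 7)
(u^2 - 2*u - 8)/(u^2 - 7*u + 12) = (u + 2)/(u - 3)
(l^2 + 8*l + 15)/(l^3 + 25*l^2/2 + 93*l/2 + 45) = 2*(l + 3)/(2*l^2 + 15*l + 18)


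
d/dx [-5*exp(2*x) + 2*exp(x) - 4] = (2 - 10*exp(x))*exp(x)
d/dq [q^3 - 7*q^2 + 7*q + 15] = 3*q^2 - 14*q + 7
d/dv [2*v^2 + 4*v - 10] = 4*v + 4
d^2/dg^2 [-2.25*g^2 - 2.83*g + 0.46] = -4.50000000000000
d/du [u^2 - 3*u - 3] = 2*u - 3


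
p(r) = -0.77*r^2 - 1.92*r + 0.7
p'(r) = -1.54*r - 1.92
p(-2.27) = 1.09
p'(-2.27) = 1.58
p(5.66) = -34.83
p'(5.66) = -10.64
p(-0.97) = 1.84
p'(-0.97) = -0.43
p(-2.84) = -0.06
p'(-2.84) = 2.45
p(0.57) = -0.64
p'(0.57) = -2.80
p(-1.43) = 1.87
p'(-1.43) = 0.28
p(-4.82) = -7.93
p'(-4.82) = 5.50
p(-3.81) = -3.16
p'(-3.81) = 3.95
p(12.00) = -133.22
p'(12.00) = -20.40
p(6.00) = -38.54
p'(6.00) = -11.16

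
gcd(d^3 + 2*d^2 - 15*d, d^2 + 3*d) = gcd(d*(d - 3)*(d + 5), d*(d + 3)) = d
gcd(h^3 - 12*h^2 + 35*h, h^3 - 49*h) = h^2 - 7*h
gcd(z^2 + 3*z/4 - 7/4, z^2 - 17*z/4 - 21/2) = z + 7/4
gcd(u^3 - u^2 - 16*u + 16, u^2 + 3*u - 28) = u - 4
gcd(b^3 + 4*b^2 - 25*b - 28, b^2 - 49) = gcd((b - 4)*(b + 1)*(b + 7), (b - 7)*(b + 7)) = b + 7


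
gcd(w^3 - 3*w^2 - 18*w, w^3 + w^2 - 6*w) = w^2 + 3*w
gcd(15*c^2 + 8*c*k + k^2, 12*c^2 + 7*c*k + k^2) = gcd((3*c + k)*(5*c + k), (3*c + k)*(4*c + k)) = 3*c + k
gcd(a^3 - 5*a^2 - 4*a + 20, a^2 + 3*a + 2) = a + 2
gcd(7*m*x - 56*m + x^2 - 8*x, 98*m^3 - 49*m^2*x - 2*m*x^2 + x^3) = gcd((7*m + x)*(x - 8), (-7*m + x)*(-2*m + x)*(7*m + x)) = 7*m + x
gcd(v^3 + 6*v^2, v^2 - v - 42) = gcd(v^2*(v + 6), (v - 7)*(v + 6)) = v + 6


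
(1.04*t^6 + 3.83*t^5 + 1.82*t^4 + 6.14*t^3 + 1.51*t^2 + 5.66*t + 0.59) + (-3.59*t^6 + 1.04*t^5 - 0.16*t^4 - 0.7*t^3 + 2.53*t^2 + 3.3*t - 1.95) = -2.55*t^6 + 4.87*t^5 + 1.66*t^4 + 5.44*t^3 + 4.04*t^2 + 8.96*t - 1.36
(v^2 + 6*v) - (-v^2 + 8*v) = 2*v^2 - 2*v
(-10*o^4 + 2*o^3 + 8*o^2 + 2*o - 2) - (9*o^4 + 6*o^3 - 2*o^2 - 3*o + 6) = -19*o^4 - 4*o^3 + 10*o^2 + 5*o - 8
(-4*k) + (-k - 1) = -5*k - 1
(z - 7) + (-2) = z - 9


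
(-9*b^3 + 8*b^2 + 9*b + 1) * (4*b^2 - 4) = -36*b^5 + 32*b^4 + 72*b^3 - 28*b^2 - 36*b - 4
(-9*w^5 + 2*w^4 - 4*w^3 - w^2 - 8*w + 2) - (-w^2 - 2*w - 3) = -9*w^5 + 2*w^4 - 4*w^3 - 6*w + 5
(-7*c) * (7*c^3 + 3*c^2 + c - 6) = -49*c^4 - 21*c^3 - 7*c^2 + 42*c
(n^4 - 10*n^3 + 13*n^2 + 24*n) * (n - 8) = n^5 - 18*n^4 + 93*n^3 - 80*n^2 - 192*n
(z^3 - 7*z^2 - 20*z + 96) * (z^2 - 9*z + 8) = z^5 - 16*z^4 + 51*z^3 + 220*z^2 - 1024*z + 768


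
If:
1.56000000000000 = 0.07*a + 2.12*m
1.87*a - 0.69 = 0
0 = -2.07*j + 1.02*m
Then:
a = 0.37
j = 0.36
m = 0.72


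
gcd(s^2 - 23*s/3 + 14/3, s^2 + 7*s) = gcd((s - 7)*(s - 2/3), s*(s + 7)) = 1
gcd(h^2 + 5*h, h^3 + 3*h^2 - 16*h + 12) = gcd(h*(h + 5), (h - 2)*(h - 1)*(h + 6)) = 1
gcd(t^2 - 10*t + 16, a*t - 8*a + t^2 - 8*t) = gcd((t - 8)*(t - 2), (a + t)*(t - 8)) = t - 8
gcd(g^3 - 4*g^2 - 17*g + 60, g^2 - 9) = g - 3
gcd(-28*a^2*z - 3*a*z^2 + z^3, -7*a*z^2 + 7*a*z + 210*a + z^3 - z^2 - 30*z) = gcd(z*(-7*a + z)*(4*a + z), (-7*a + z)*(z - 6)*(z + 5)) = -7*a + z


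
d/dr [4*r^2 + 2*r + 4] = 8*r + 2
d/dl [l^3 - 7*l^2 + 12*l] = 3*l^2 - 14*l + 12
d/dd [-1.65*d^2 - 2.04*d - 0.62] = -3.3*d - 2.04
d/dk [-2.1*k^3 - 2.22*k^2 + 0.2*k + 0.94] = -6.3*k^2 - 4.44*k + 0.2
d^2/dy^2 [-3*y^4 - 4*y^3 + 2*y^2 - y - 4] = -36*y^2 - 24*y + 4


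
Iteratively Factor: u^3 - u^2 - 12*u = (u)*(u^2 - u - 12) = u*(u - 4)*(u + 3)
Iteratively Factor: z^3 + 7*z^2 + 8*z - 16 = (z + 4)*(z^2 + 3*z - 4) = (z + 4)^2*(z - 1)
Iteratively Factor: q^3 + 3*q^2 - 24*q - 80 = (q + 4)*(q^2 - q - 20) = (q - 5)*(q + 4)*(q + 4)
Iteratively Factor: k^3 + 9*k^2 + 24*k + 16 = (k + 1)*(k^2 + 8*k + 16) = (k + 1)*(k + 4)*(k + 4)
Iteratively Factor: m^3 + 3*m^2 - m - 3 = (m + 1)*(m^2 + 2*m - 3) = (m + 1)*(m + 3)*(m - 1)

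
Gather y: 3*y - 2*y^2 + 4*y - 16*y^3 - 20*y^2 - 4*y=-16*y^3 - 22*y^2 + 3*y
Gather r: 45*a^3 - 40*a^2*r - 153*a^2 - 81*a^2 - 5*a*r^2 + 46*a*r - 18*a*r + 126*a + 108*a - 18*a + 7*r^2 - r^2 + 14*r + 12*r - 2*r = 45*a^3 - 234*a^2 + 216*a + r^2*(6 - 5*a) + r*(-40*a^2 + 28*a + 24)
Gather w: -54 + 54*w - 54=54*w - 108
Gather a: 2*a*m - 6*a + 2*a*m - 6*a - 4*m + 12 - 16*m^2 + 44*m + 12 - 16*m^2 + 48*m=a*(4*m - 12) - 32*m^2 + 88*m + 24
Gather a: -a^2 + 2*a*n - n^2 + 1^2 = -a^2 + 2*a*n - n^2 + 1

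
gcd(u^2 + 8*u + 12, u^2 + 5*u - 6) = u + 6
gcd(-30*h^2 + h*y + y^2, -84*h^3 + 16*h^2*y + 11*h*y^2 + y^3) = 6*h + y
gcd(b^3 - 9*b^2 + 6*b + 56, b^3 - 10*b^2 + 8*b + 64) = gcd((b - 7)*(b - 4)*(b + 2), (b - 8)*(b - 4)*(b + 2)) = b^2 - 2*b - 8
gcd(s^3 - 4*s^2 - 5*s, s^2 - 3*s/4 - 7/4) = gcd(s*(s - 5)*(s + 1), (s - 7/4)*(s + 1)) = s + 1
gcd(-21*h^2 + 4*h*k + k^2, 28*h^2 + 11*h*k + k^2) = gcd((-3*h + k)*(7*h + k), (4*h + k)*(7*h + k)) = 7*h + k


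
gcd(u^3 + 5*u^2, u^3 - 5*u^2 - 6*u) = u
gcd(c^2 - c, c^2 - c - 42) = 1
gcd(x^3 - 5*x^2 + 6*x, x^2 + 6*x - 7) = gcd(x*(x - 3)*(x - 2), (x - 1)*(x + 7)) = 1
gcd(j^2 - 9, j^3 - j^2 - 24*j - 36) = j + 3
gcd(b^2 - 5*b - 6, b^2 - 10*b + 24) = b - 6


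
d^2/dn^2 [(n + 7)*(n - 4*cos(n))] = 2*(2*n + 14)*cos(n) + 8*sin(n) + 2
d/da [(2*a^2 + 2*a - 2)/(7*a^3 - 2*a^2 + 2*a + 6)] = 2*(-7*a^4 - 14*a^3 + 25*a^2 + 8*a + 8)/(49*a^6 - 28*a^5 + 32*a^4 + 76*a^3 - 20*a^2 + 24*a + 36)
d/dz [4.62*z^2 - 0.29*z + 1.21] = 9.24*z - 0.29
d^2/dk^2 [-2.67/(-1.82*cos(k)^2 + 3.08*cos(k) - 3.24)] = (-35.376432*(1 - cos(k)^2)^2 + 44.900856*cos(k)^3 + 19.96092*cos(k)^2 - 116.446176*cos(k) + 54.544896)/(1.82*cos(k)^2 - 3.08*cos(k) + 3.24)^3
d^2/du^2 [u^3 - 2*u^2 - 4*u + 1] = 6*u - 4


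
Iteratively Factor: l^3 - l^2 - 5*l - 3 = (l + 1)*(l^2 - 2*l - 3) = (l + 1)^2*(l - 3)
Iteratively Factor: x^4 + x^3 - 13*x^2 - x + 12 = (x - 3)*(x^3 + 4*x^2 - x - 4) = (x - 3)*(x + 4)*(x^2 - 1) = (x - 3)*(x - 1)*(x + 4)*(x + 1)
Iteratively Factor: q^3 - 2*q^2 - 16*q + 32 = (q - 2)*(q^2 - 16) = (q - 2)*(q + 4)*(q - 4)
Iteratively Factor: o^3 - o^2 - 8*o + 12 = (o - 2)*(o^2 + o - 6) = (o - 2)^2*(o + 3)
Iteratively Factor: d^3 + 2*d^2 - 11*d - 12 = (d - 3)*(d^2 + 5*d + 4) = (d - 3)*(d + 1)*(d + 4)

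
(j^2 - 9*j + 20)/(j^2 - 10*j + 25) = (j - 4)/(j - 5)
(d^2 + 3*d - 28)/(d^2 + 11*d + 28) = (d - 4)/(d + 4)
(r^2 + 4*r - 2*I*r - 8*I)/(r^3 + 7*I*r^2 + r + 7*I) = (r^2 + 2*r*(2 - I) - 8*I)/(r^3 + 7*I*r^2 + r + 7*I)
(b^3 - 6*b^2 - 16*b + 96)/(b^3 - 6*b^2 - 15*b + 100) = (b^2 - 10*b + 24)/(b^2 - 10*b + 25)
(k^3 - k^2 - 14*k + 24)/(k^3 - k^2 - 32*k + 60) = (k^2 + k - 12)/(k^2 + k - 30)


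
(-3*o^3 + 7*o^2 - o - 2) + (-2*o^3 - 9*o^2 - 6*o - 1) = -5*o^3 - 2*o^2 - 7*o - 3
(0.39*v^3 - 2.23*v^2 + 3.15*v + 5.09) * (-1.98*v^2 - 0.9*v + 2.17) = -0.7722*v^5 + 4.0644*v^4 - 3.3837*v^3 - 17.7523*v^2 + 2.2545*v + 11.0453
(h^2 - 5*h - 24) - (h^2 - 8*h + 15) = 3*h - 39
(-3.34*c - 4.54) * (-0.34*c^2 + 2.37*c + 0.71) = 1.1356*c^3 - 6.3722*c^2 - 13.1312*c - 3.2234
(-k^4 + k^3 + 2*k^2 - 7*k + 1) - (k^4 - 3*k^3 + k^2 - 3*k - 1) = -2*k^4 + 4*k^3 + k^2 - 4*k + 2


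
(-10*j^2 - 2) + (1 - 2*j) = -10*j^2 - 2*j - 1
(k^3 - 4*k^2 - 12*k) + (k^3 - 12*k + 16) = 2*k^3 - 4*k^2 - 24*k + 16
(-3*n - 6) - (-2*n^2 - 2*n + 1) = 2*n^2 - n - 7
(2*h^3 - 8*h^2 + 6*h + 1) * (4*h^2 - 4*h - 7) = 8*h^5 - 40*h^4 + 42*h^3 + 36*h^2 - 46*h - 7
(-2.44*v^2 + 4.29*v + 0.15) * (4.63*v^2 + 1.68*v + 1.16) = -11.2972*v^4 + 15.7635*v^3 + 5.0713*v^2 + 5.2284*v + 0.174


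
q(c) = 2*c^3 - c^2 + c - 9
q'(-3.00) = 61.00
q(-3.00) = -75.00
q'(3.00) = 49.00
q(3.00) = 39.00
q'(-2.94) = 58.74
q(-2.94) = -71.41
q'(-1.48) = 17.10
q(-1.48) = -19.15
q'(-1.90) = 26.46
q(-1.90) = -28.23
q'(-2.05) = 30.32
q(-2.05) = -32.48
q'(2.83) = 43.39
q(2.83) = 31.15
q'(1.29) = 8.40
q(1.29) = -5.08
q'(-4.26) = 118.41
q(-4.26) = -186.03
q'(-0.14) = 1.40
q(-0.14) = -9.17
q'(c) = 6*c^2 - 2*c + 1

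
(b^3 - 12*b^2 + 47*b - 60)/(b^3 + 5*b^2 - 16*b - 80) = (b^2 - 8*b + 15)/(b^2 + 9*b + 20)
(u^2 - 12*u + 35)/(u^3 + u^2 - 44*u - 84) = (u - 5)/(u^2 + 8*u + 12)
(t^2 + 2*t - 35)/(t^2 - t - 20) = (t + 7)/(t + 4)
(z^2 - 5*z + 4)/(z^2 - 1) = (z - 4)/(z + 1)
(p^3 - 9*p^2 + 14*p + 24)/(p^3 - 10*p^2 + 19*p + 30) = (p - 4)/(p - 5)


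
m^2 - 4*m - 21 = (m - 7)*(m + 3)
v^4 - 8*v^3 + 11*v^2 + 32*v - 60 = (v - 5)*(v - 3)*(v - 2)*(v + 2)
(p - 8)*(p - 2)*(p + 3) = p^3 - 7*p^2 - 14*p + 48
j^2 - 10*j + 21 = (j - 7)*(j - 3)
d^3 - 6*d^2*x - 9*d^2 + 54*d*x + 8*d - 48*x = (d - 8)*(d - 1)*(d - 6*x)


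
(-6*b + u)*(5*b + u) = -30*b^2 - b*u + u^2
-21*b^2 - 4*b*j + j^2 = (-7*b + j)*(3*b + j)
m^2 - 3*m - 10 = (m - 5)*(m + 2)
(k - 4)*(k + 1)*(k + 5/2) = k^3 - k^2/2 - 23*k/2 - 10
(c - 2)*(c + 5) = c^2 + 3*c - 10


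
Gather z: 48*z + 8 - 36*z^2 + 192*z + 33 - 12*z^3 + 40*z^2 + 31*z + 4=-12*z^3 + 4*z^2 + 271*z + 45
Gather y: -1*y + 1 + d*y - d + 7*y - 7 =-d + y*(d + 6) - 6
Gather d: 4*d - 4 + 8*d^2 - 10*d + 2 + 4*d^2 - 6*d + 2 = 12*d^2 - 12*d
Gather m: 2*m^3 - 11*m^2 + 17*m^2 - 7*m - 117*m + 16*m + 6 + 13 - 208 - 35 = 2*m^3 + 6*m^2 - 108*m - 224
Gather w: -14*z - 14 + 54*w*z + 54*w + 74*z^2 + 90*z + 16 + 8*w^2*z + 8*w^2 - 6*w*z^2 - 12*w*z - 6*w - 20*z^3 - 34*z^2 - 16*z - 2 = w^2*(8*z + 8) + w*(-6*z^2 + 42*z + 48) - 20*z^3 + 40*z^2 + 60*z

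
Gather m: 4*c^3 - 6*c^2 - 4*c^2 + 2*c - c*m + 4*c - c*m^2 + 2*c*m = 4*c^3 - 10*c^2 - c*m^2 + c*m + 6*c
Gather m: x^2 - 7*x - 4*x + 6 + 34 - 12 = x^2 - 11*x + 28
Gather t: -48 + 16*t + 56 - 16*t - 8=0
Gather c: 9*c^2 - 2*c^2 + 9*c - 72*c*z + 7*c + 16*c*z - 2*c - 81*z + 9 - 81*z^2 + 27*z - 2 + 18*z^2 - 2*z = 7*c^2 + c*(14 - 56*z) - 63*z^2 - 56*z + 7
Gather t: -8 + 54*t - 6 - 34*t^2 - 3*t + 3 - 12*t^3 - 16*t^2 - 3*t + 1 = -12*t^3 - 50*t^2 + 48*t - 10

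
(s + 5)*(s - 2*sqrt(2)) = s^2 - 2*sqrt(2)*s + 5*s - 10*sqrt(2)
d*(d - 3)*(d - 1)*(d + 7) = d^4 + 3*d^3 - 25*d^2 + 21*d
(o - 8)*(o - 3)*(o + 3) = o^3 - 8*o^2 - 9*o + 72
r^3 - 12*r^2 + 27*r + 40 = (r - 8)*(r - 5)*(r + 1)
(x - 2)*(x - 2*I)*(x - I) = x^3 - 2*x^2 - 3*I*x^2 - 2*x + 6*I*x + 4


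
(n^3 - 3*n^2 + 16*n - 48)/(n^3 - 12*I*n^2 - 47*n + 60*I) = (n^2 + n*(-3 + 4*I) - 12*I)/(n^2 - 8*I*n - 15)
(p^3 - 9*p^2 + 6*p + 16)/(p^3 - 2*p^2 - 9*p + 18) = (p^2 - 7*p - 8)/(p^2 - 9)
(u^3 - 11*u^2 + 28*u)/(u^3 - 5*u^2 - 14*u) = (u - 4)/(u + 2)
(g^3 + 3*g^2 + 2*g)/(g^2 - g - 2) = g*(g + 2)/(g - 2)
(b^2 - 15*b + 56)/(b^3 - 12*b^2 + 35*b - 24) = (b - 7)/(b^2 - 4*b + 3)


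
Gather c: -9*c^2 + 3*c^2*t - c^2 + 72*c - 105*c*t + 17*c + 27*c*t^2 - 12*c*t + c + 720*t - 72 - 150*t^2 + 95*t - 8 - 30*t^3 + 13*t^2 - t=c^2*(3*t - 10) + c*(27*t^2 - 117*t + 90) - 30*t^3 - 137*t^2 + 814*t - 80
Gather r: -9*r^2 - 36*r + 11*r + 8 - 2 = -9*r^2 - 25*r + 6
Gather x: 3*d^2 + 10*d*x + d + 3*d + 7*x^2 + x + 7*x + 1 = 3*d^2 + 4*d + 7*x^2 + x*(10*d + 8) + 1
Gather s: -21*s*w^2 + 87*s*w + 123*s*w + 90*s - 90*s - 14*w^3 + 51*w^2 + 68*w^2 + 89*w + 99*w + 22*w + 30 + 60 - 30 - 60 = s*(-21*w^2 + 210*w) - 14*w^3 + 119*w^2 + 210*w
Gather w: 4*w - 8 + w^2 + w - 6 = w^2 + 5*w - 14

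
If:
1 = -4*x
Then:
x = -1/4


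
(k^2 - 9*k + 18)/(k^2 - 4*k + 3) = (k - 6)/(k - 1)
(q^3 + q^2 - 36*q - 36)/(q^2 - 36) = q + 1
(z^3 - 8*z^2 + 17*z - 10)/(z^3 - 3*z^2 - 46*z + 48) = (z^2 - 7*z + 10)/(z^2 - 2*z - 48)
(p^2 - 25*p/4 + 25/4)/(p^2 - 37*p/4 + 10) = (p - 5)/(p - 8)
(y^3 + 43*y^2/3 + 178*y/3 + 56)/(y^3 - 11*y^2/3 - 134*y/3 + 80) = (3*y^2 + 25*y + 28)/(3*y^2 - 29*y + 40)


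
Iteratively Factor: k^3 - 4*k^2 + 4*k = (k - 2)*(k^2 - 2*k) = (k - 2)^2*(k)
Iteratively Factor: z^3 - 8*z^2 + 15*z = (z - 5)*(z^2 - 3*z) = (z - 5)*(z - 3)*(z)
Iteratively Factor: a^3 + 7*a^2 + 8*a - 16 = (a + 4)*(a^2 + 3*a - 4) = (a - 1)*(a + 4)*(a + 4)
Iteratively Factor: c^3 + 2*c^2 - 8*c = (c + 4)*(c^2 - 2*c) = (c - 2)*(c + 4)*(c)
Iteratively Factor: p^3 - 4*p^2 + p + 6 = (p - 3)*(p^2 - p - 2) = (p - 3)*(p + 1)*(p - 2)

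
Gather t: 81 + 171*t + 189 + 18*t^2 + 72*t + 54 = 18*t^2 + 243*t + 324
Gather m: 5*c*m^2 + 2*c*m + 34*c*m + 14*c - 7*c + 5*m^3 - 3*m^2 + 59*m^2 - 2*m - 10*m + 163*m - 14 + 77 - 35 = 7*c + 5*m^3 + m^2*(5*c + 56) + m*(36*c + 151) + 28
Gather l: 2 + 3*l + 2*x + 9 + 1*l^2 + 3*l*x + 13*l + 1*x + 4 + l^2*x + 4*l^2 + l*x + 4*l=l^2*(x + 5) + l*(4*x + 20) + 3*x + 15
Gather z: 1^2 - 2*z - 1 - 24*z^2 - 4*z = -24*z^2 - 6*z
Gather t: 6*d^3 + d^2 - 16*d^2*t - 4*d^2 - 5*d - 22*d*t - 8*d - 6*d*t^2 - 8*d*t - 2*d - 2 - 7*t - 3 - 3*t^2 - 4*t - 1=6*d^3 - 3*d^2 - 15*d + t^2*(-6*d - 3) + t*(-16*d^2 - 30*d - 11) - 6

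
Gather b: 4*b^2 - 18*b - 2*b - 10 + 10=4*b^2 - 20*b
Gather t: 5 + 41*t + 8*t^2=8*t^2 + 41*t + 5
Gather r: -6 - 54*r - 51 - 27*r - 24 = -81*r - 81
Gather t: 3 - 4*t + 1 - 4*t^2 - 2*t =-4*t^2 - 6*t + 4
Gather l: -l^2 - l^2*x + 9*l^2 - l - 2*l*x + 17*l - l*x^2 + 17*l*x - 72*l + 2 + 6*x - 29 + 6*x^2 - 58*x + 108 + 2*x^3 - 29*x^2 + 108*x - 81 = l^2*(8 - x) + l*(-x^2 + 15*x - 56) + 2*x^3 - 23*x^2 + 56*x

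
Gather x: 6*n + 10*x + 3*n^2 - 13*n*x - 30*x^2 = 3*n^2 + 6*n - 30*x^2 + x*(10 - 13*n)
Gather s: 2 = 2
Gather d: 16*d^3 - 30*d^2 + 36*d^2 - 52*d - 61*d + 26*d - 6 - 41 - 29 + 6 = 16*d^3 + 6*d^2 - 87*d - 70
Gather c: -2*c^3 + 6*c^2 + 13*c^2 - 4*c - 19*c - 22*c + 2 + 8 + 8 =-2*c^3 + 19*c^2 - 45*c + 18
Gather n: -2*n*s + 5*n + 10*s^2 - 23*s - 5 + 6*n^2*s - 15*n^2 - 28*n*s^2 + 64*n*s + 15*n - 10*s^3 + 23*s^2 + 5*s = n^2*(6*s - 15) + n*(-28*s^2 + 62*s + 20) - 10*s^3 + 33*s^2 - 18*s - 5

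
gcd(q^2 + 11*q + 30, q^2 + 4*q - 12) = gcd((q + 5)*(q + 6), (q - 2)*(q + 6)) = q + 6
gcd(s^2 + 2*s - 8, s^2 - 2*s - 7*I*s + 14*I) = s - 2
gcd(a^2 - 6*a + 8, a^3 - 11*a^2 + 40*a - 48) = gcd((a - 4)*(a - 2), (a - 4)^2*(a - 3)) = a - 4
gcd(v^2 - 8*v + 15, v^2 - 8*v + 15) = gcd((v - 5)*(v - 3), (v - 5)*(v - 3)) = v^2 - 8*v + 15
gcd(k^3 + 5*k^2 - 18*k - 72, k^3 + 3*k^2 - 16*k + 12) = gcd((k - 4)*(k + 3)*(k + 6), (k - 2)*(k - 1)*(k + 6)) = k + 6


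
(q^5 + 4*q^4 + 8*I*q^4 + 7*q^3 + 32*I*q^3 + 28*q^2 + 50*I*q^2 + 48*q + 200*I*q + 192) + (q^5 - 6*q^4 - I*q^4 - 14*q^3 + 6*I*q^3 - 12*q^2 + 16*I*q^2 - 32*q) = 2*q^5 - 2*q^4 + 7*I*q^4 - 7*q^3 + 38*I*q^3 + 16*q^2 + 66*I*q^2 + 16*q + 200*I*q + 192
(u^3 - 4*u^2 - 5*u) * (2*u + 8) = 2*u^4 - 42*u^2 - 40*u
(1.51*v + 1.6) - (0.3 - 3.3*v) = 4.81*v + 1.3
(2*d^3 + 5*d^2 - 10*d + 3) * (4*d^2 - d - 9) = 8*d^5 + 18*d^4 - 63*d^3 - 23*d^2 + 87*d - 27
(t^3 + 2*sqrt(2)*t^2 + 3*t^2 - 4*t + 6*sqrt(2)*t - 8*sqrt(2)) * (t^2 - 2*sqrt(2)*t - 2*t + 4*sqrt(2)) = t^5 + t^4 - 18*t^3 + 80*t - 64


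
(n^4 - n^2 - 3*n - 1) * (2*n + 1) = 2*n^5 + n^4 - 2*n^3 - 7*n^2 - 5*n - 1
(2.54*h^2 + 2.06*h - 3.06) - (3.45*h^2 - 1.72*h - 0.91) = -0.91*h^2 + 3.78*h - 2.15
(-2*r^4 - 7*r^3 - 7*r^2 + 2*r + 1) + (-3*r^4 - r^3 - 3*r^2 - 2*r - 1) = -5*r^4 - 8*r^3 - 10*r^2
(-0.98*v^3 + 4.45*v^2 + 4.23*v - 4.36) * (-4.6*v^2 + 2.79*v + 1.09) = 4.508*v^5 - 23.2042*v^4 - 8.1107*v^3 + 36.7082*v^2 - 7.5537*v - 4.7524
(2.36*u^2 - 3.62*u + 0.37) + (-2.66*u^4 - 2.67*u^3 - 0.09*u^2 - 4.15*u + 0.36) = -2.66*u^4 - 2.67*u^3 + 2.27*u^2 - 7.77*u + 0.73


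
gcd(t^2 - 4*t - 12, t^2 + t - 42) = t - 6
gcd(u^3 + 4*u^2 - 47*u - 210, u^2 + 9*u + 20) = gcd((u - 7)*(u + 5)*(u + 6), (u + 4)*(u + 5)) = u + 5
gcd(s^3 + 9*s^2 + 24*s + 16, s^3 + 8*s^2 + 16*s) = s^2 + 8*s + 16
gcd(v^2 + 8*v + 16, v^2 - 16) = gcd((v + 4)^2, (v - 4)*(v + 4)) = v + 4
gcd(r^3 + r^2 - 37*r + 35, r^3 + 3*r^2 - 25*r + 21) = r^2 + 6*r - 7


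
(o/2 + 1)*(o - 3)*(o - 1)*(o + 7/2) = o^4/2 + 3*o^3/4 - 6*o^2 - 23*o/4 + 21/2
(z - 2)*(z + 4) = z^2 + 2*z - 8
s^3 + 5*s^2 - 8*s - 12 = (s - 2)*(s + 1)*(s + 6)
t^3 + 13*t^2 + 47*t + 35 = (t + 1)*(t + 5)*(t + 7)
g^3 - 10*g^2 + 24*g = g*(g - 6)*(g - 4)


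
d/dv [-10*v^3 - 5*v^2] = 10*v*(-3*v - 1)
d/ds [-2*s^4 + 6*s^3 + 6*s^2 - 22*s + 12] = -8*s^3 + 18*s^2 + 12*s - 22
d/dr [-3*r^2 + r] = 1 - 6*r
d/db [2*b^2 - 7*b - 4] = 4*b - 7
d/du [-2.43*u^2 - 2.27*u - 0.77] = -4.86*u - 2.27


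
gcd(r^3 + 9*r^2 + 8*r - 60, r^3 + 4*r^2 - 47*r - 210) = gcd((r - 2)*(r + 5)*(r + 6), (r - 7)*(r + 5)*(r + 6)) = r^2 + 11*r + 30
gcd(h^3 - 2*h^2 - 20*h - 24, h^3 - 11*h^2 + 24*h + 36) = h - 6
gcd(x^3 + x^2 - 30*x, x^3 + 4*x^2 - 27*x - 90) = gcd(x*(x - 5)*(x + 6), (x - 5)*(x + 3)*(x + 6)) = x^2 + x - 30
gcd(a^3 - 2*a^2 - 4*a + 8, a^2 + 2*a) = a + 2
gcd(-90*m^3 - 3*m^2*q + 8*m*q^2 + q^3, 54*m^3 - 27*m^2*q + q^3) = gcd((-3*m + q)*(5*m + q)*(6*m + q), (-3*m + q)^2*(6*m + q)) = -18*m^2 + 3*m*q + q^2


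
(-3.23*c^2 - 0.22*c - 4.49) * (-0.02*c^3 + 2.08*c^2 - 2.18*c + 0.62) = 0.0646*c^5 - 6.714*c^4 + 6.6736*c^3 - 10.8622*c^2 + 9.6518*c - 2.7838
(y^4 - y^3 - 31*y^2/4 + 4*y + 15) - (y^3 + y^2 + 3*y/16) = y^4 - 2*y^3 - 35*y^2/4 + 61*y/16 + 15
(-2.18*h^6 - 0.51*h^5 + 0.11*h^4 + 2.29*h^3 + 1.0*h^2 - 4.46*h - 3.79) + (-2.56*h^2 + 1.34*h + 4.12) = -2.18*h^6 - 0.51*h^5 + 0.11*h^4 + 2.29*h^3 - 1.56*h^2 - 3.12*h + 0.33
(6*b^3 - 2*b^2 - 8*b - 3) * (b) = 6*b^4 - 2*b^3 - 8*b^2 - 3*b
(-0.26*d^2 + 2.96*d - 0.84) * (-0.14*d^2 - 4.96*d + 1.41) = 0.0364*d^4 + 0.8752*d^3 - 14.9306*d^2 + 8.34*d - 1.1844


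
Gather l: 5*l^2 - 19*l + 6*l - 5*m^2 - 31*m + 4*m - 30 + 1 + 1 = 5*l^2 - 13*l - 5*m^2 - 27*m - 28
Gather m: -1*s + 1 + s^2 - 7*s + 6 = s^2 - 8*s + 7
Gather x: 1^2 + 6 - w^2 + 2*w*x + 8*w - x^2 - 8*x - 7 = -w^2 + 8*w - x^2 + x*(2*w - 8)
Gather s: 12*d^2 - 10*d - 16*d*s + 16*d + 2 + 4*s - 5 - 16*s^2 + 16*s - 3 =12*d^2 + 6*d - 16*s^2 + s*(20 - 16*d) - 6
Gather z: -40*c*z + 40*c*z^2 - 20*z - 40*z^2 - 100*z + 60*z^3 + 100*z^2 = 60*z^3 + z^2*(40*c + 60) + z*(-40*c - 120)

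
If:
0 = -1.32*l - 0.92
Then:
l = -0.70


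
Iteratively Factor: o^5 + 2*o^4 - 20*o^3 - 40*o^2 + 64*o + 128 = (o - 2)*(o^4 + 4*o^3 - 12*o^2 - 64*o - 64) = (o - 2)*(o + 4)*(o^3 - 12*o - 16) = (o - 2)*(o + 2)*(o + 4)*(o^2 - 2*o - 8) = (o - 4)*(o - 2)*(o + 2)*(o + 4)*(o + 2)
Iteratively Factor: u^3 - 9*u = (u - 3)*(u^2 + 3*u) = u*(u - 3)*(u + 3)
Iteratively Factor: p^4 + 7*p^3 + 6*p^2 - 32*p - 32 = (p + 4)*(p^3 + 3*p^2 - 6*p - 8) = (p - 2)*(p + 4)*(p^2 + 5*p + 4) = (p - 2)*(p + 4)^2*(p + 1)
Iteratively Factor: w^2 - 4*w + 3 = (w - 3)*(w - 1)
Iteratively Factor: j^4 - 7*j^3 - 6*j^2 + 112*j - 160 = (j - 5)*(j^3 - 2*j^2 - 16*j + 32) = (j - 5)*(j - 4)*(j^2 + 2*j - 8) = (j - 5)*(j - 4)*(j - 2)*(j + 4)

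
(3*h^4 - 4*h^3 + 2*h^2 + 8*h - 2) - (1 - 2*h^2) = 3*h^4 - 4*h^3 + 4*h^2 + 8*h - 3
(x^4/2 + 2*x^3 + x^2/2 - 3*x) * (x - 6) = x^5/2 - x^4 - 23*x^3/2 - 6*x^2 + 18*x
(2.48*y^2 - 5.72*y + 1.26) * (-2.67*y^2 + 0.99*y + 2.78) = -6.6216*y^4 + 17.7276*y^3 - 2.1326*y^2 - 14.6542*y + 3.5028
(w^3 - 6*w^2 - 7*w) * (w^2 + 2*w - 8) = w^5 - 4*w^4 - 27*w^3 + 34*w^2 + 56*w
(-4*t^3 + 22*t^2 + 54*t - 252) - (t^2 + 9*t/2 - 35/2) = -4*t^3 + 21*t^2 + 99*t/2 - 469/2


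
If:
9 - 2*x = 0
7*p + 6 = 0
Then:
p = -6/7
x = 9/2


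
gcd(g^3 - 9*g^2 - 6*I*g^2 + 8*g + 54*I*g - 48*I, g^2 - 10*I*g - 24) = g - 6*I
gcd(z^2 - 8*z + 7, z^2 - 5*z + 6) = 1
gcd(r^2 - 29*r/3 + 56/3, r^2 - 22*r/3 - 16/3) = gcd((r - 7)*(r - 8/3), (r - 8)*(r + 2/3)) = 1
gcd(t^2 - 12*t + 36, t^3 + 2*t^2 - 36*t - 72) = t - 6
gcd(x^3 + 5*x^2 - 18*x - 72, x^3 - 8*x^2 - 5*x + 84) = x^2 - x - 12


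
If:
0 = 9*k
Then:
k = 0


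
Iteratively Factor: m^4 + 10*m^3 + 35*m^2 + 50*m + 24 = (m + 4)*(m^3 + 6*m^2 + 11*m + 6) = (m + 3)*(m + 4)*(m^2 + 3*m + 2) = (m + 2)*(m + 3)*(m + 4)*(m + 1)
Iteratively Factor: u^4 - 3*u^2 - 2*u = (u - 2)*(u^3 + 2*u^2 + u) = (u - 2)*(u + 1)*(u^2 + u) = (u - 2)*(u + 1)^2*(u)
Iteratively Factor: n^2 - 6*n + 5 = (n - 5)*(n - 1)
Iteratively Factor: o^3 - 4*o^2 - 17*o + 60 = (o - 3)*(o^2 - o - 20) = (o - 5)*(o - 3)*(o + 4)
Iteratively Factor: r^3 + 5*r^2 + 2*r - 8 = (r - 1)*(r^2 + 6*r + 8) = (r - 1)*(r + 2)*(r + 4)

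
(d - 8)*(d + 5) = d^2 - 3*d - 40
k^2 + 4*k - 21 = (k - 3)*(k + 7)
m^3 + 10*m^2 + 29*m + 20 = (m + 1)*(m + 4)*(m + 5)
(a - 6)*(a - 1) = a^2 - 7*a + 6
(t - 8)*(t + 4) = t^2 - 4*t - 32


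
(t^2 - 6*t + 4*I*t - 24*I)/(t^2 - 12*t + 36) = (t + 4*I)/(t - 6)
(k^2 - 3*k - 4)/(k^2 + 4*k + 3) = (k - 4)/(k + 3)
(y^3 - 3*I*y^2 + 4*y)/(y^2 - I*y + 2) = y*(y - 4*I)/(y - 2*I)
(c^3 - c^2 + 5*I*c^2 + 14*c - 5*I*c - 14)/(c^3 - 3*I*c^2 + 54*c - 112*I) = (c - 1)/(c - 8*I)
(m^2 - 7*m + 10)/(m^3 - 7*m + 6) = (m - 5)/(m^2 + 2*m - 3)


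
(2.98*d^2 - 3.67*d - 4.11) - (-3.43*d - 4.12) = 2.98*d^2 - 0.24*d + 0.00999999999999979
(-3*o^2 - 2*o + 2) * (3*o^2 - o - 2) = -9*o^4 - 3*o^3 + 14*o^2 + 2*o - 4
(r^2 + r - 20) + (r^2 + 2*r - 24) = 2*r^2 + 3*r - 44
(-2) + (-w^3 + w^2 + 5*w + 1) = -w^3 + w^2 + 5*w - 1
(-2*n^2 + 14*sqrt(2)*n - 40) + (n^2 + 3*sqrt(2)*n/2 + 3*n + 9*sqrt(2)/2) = -n^2 + 3*n + 31*sqrt(2)*n/2 - 40 + 9*sqrt(2)/2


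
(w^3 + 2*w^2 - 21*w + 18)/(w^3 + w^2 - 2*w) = (w^2 + 3*w - 18)/(w*(w + 2))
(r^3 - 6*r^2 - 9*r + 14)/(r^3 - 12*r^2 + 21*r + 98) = (r - 1)/(r - 7)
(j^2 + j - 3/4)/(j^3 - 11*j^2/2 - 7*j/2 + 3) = (j + 3/2)/(j^2 - 5*j - 6)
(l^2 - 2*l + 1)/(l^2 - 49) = (l^2 - 2*l + 1)/(l^2 - 49)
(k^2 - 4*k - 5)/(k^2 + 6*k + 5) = (k - 5)/(k + 5)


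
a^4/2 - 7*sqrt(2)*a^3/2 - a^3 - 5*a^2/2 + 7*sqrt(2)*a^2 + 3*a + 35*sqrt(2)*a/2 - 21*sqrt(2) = (a/2 + 1)*(a - 3)*(a - 1)*(a - 7*sqrt(2))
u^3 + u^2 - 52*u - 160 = (u - 8)*(u + 4)*(u + 5)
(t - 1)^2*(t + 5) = t^3 + 3*t^2 - 9*t + 5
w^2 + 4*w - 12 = (w - 2)*(w + 6)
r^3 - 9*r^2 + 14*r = r*(r - 7)*(r - 2)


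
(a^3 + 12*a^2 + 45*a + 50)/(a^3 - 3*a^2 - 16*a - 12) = (a^2 + 10*a + 25)/(a^2 - 5*a - 6)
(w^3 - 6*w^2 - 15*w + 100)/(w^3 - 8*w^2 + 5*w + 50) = (w + 4)/(w + 2)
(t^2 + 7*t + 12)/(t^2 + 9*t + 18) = (t + 4)/(t + 6)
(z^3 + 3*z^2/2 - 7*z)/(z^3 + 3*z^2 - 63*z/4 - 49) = 2*z*(z - 2)/(2*z^2 - z - 28)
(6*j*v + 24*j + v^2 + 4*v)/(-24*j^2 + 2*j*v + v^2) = (v + 4)/(-4*j + v)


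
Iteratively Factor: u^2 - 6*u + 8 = (u - 4)*(u - 2)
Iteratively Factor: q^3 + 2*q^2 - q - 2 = (q - 1)*(q^2 + 3*q + 2) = (q - 1)*(q + 1)*(q + 2)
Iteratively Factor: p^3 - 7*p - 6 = (p + 1)*(p^2 - p - 6) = (p + 1)*(p + 2)*(p - 3)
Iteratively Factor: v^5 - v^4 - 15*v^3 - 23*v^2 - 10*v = (v + 2)*(v^4 - 3*v^3 - 9*v^2 - 5*v) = (v + 1)*(v + 2)*(v^3 - 4*v^2 - 5*v) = (v + 1)^2*(v + 2)*(v^2 - 5*v) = (v - 5)*(v + 1)^2*(v + 2)*(v)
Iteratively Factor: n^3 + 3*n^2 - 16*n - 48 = (n - 4)*(n^2 + 7*n + 12) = (n - 4)*(n + 3)*(n + 4)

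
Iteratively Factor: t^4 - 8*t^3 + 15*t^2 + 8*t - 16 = (t - 4)*(t^3 - 4*t^2 - t + 4) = (t - 4)*(t + 1)*(t^2 - 5*t + 4) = (t - 4)^2*(t + 1)*(t - 1)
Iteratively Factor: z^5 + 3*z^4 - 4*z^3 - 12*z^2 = (z)*(z^4 + 3*z^3 - 4*z^2 - 12*z) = z*(z + 2)*(z^3 + z^2 - 6*z) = z*(z - 2)*(z + 2)*(z^2 + 3*z) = z^2*(z - 2)*(z + 2)*(z + 3)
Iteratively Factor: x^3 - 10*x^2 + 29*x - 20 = (x - 5)*(x^2 - 5*x + 4) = (x - 5)*(x - 4)*(x - 1)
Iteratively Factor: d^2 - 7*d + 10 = (d - 5)*(d - 2)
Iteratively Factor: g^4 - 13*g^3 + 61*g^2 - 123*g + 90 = (g - 3)*(g^3 - 10*g^2 + 31*g - 30) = (g - 3)^2*(g^2 - 7*g + 10) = (g - 5)*(g - 3)^2*(g - 2)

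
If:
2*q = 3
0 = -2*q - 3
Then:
No Solution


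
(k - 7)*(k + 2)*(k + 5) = k^3 - 39*k - 70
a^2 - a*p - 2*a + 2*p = (a - 2)*(a - p)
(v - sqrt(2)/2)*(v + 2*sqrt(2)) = v^2 + 3*sqrt(2)*v/2 - 2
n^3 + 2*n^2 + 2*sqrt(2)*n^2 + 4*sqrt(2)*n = n*(n + 2)*(n + 2*sqrt(2))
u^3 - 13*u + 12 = (u - 3)*(u - 1)*(u + 4)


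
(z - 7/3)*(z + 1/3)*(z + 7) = z^3 + 5*z^2 - 133*z/9 - 49/9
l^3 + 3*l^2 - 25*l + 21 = (l - 3)*(l - 1)*(l + 7)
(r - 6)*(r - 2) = r^2 - 8*r + 12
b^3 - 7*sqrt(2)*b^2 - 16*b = b*(b - 8*sqrt(2))*(b + sqrt(2))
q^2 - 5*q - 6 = (q - 6)*(q + 1)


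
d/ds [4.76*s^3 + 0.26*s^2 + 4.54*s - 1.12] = 14.28*s^2 + 0.52*s + 4.54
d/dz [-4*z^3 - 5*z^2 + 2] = 2*z*(-6*z - 5)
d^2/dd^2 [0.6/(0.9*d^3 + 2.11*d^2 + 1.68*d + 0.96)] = (-(3.24*d + 2.532)*(0.9*d^3 + 2.11*d^2 + 1.68*d + 0.96) + 0.6*(2.7*d^2 + 4.22*d + 1.68)*(5.4*d^2 + 8.44*d + 3.36))/(0.9*d^3 + 2.11*d^2 + 1.68*d + 0.96)^3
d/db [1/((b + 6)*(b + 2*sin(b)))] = -(b + (b + 6)*(2*cos(b) + 1) + 2*sin(b))/((b + 6)^2*(b + 2*sin(b))^2)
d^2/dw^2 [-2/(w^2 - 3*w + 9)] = 4*(w^2 - 3*w - (2*w - 3)^2 + 9)/(w^2 - 3*w + 9)^3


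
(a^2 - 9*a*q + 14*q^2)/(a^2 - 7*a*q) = (a - 2*q)/a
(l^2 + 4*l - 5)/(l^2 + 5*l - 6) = (l + 5)/(l + 6)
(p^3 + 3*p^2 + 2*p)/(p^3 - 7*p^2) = (p^2 + 3*p + 2)/(p*(p - 7))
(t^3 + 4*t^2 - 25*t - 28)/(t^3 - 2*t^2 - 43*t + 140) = (t + 1)/(t - 5)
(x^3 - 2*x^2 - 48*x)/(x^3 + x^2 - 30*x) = (x - 8)/(x - 5)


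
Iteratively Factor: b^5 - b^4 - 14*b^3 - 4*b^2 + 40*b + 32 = (b + 1)*(b^4 - 2*b^3 - 12*b^2 + 8*b + 32) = (b - 4)*(b + 1)*(b^3 + 2*b^2 - 4*b - 8) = (b - 4)*(b + 1)*(b + 2)*(b^2 - 4) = (b - 4)*(b - 2)*(b + 1)*(b + 2)*(b + 2)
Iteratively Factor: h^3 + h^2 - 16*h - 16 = (h - 4)*(h^2 + 5*h + 4) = (h - 4)*(h + 4)*(h + 1)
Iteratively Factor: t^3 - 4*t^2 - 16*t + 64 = (t + 4)*(t^2 - 8*t + 16) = (t - 4)*(t + 4)*(t - 4)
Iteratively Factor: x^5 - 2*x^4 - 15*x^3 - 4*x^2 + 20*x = (x - 5)*(x^4 + 3*x^3 - 4*x) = x*(x - 5)*(x^3 + 3*x^2 - 4) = x*(x - 5)*(x - 1)*(x^2 + 4*x + 4) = x*(x - 5)*(x - 1)*(x + 2)*(x + 2)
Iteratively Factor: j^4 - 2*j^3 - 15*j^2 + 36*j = (j - 3)*(j^3 + j^2 - 12*j) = j*(j - 3)*(j^2 + j - 12) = j*(j - 3)*(j + 4)*(j - 3)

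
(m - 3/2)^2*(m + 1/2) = m^3 - 5*m^2/2 + 3*m/4 + 9/8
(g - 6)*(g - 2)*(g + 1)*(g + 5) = g^4 - 2*g^3 - 31*g^2 + 32*g + 60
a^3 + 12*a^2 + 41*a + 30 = (a + 1)*(a + 5)*(a + 6)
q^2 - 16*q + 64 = (q - 8)^2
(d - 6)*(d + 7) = d^2 + d - 42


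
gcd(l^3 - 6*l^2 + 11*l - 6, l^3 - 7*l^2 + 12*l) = l - 3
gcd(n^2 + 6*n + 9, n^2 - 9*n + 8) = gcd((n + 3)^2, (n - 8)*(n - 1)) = 1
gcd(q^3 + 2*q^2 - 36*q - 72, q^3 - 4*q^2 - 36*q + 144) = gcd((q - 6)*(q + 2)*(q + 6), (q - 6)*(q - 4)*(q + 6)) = q^2 - 36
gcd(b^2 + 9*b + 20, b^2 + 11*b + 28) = b + 4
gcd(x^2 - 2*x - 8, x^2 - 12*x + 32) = x - 4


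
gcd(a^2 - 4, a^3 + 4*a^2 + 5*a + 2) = a + 2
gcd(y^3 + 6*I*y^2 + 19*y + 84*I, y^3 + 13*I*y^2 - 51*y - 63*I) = y^2 + 10*I*y - 21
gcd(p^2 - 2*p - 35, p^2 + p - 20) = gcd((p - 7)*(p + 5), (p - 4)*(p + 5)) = p + 5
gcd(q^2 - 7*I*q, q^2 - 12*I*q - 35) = q - 7*I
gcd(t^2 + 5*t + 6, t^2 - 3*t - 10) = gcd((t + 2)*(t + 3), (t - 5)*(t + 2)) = t + 2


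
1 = 1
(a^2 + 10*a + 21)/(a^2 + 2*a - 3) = (a + 7)/(a - 1)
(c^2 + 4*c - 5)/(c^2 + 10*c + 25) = (c - 1)/(c + 5)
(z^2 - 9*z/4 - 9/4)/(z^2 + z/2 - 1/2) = (4*z^2 - 9*z - 9)/(2*(2*z^2 + z - 1))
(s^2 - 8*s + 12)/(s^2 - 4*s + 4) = (s - 6)/(s - 2)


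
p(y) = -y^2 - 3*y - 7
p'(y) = -2*y - 3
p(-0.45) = -5.85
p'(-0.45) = -2.10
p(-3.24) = -7.78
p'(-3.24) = 3.48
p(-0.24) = -6.34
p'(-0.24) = -2.52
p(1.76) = -15.38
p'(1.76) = -6.52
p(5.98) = -60.70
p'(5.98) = -14.96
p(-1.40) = -4.76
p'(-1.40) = -0.20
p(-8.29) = -50.85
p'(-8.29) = 13.58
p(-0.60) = -5.56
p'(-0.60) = -1.80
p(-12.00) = -115.00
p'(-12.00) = 21.00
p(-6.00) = -25.00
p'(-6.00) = 9.00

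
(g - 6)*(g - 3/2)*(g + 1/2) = g^3 - 7*g^2 + 21*g/4 + 9/2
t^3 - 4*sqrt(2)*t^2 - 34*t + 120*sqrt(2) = (t - 5*sqrt(2))*(t - 3*sqrt(2))*(t + 4*sqrt(2))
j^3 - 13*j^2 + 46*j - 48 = (j - 8)*(j - 3)*(j - 2)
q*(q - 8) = q^2 - 8*q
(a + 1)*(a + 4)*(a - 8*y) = a^3 - 8*a^2*y + 5*a^2 - 40*a*y + 4*a - 32*y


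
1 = 1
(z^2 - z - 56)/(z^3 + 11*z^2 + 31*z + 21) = (z - 8)/(z^2 + 4*z + 3)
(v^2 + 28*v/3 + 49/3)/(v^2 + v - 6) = (v^2 + 28*v/3 + 49/3)/(v^2 + v - 6)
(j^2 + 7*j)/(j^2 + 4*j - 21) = j/(j - 3)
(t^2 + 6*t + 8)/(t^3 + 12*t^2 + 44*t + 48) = 1/(t + 6)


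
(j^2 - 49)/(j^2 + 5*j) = (j^2 - 49)/(j*(j + 5))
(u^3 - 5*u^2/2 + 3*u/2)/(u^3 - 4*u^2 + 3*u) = (u - 3/2)/(u - 3)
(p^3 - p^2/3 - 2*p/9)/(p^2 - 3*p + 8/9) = p*(9*p^2 - 3*p - 2)/(9*p^2 - 27*p + 8)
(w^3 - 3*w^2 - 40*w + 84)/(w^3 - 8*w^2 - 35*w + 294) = (w - 2)/(w - 7)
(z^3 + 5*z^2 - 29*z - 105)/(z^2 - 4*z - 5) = (z^2 + 10*z + 21)/(z + 1)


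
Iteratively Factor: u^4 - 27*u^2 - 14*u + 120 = (u - 2)*(u^3 + 2*u^2 - 23*u - 60) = (u - 2)*(u + 3)*(u^2 - u - 20) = (u - 5)*(u - 2)*(u + 3)*(u + 4)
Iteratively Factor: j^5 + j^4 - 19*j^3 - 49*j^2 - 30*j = (j - 5)*(j^4 + 6*j^3 + 11*j^2 + 6*j) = (j - 5)*(j + 2)*(j^3 + 4*j^2 + 3*j) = (j - 5)*(j + 1)*(j + 2)*(j^2 + 3*j) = (j - 5)*(j + 1)*(j + 2)*(j + 3)*(j)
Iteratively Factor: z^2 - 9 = (z + 3)*(z - 3)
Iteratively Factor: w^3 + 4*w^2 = (w)*(w^2 + 4*w) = w^2*(w + 4)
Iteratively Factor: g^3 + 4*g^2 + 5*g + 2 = (g + 1)*(g^2 + 3*g + 2) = (g + 1)^2*(g + 2)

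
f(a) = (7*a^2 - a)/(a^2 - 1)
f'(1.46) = -13.52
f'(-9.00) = 0.03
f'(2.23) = -1.60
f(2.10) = 8.44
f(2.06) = 8.52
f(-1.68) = 11.76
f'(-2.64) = 1.26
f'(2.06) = -2.24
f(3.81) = 7.24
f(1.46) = 11.90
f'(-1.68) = 8.23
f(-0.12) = -0.22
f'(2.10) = -2.06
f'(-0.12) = 2.77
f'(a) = -2*a*(7*a^2 - a)/(a^2 - 1)^2 + (14*a - 1)/(a^2 - 1) = (a^2 - 14*a + 1)/(a^4 - 2*a^2 + 1)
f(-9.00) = 7.20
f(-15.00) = 7.10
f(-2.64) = 8.61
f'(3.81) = -0.21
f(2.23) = 8.20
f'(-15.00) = 0.01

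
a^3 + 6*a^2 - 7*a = a*(a - 1)*(a + 7)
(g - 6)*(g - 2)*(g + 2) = g^3 - 6*g^2 - 4*g + 24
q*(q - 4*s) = q^2 - 4*q*s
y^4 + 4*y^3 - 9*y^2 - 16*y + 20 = (y - 2)*(y - 1)*(y + 2)*(y + 5)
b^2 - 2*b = b*(b - 2)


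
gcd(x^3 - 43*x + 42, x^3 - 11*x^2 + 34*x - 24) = x^2 - 7*x + 6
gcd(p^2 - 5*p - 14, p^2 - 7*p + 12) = 1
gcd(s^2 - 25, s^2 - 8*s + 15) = s - 5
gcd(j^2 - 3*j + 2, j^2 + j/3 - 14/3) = j - 2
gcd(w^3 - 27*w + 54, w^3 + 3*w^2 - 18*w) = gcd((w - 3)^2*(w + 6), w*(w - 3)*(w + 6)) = w^2 + 3*w - 18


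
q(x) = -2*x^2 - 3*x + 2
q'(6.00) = -27.00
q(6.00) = -88.00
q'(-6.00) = 21.00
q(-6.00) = -52.00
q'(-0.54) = -0.84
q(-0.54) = 3.04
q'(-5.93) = 20.72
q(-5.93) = -50.54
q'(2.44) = -12.76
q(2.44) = -17.23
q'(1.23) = -7.92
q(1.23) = -4.72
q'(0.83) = -6.32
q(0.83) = -1.87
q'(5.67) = -25.68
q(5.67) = -79.31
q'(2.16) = -11.64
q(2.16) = -13.81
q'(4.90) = -22.60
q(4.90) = -60.72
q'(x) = -4*x - 3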